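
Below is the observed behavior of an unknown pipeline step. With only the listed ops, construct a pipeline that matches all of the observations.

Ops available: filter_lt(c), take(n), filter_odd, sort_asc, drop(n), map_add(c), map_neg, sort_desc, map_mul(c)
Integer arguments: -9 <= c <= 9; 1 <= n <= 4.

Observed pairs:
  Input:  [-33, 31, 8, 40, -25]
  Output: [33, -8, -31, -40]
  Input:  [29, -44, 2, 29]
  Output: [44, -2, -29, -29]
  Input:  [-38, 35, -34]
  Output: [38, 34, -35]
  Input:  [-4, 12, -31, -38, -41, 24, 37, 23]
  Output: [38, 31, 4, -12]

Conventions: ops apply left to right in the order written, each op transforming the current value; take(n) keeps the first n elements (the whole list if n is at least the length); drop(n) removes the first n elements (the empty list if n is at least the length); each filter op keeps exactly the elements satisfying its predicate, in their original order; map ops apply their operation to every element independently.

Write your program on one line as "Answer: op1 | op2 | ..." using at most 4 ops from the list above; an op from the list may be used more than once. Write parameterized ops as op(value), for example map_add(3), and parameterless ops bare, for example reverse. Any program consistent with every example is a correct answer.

map_neg | take(4) | sort_asc | sort_desc

Check, running the answer program on each example:
  [-33, 31, 8, 40, -25] -> [33, -31, -8, -40, 25] -> [33, -31, -8, -40] -> [-40, -31, -8, 33] -> [33, -8, -31, -40]
  [29, -44, 2, 29] -> [-29, 44, -2, -29] -> [-29, 44, -2, -29] -> [-29, -29, -2, 44] -> [44, -2, -29, -29]
  [-38, 35, -34] -> [38, -35, 34] -> [38, -35, 34] -> [-35, 34, 38] -> [38, 34, -35]
  [-4, 12, -31, -38, -41, 24, 37, 23] -> [4, -12, 31, 38, 41, -24, -37, -23] -> [4, -12, 31, 38] -> [-12, 4, 31, 38] -> [38, 31, 4, -12]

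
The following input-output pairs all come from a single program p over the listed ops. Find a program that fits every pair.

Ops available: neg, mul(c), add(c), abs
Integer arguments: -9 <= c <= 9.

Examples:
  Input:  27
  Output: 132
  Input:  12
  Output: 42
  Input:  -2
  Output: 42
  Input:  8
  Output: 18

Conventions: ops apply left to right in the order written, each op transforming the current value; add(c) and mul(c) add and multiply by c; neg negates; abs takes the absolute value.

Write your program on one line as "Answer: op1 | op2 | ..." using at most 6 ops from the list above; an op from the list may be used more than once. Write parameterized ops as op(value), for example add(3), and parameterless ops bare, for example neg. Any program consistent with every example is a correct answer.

add(-5) | neg | abs | mul(-6) | neg

Check, running the answer program on each example:
  27 -> 22 -> -22 -> 22 -> -132 -> 132
  12 -> 7 -> -7 -> 7 -> -42 -> 42
  -2 -> -7 -> 7 -> 7 -> -42 -> 42
  8 -> 3 -> -3 -> 3 -> -18 -> 18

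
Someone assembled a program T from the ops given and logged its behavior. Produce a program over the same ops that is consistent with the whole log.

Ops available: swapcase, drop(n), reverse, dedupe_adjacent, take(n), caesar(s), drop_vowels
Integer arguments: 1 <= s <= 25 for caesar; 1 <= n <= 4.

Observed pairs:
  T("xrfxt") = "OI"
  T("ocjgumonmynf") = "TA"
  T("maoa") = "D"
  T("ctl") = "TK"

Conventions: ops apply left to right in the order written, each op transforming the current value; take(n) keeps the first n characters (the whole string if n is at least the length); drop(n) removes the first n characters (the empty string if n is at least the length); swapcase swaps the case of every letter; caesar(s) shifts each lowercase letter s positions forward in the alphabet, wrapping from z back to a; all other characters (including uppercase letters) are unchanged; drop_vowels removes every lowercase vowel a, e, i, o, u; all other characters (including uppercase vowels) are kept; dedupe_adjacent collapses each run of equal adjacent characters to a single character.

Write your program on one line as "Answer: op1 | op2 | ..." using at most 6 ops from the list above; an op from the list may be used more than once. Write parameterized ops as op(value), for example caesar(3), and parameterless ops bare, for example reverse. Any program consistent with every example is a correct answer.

take(3) | drop_vowels | take(2) | caesar(17) | swapcase

Check, running the answer program on each example:
  "xrfxt" -> "xrf" -> "xrf" -> "xr" -> "oi" -> "OI"
  "ocjgumonmynf" -> "ocj" -> "cj" -> "cj" -> "ta" -> "TA"
  "maoa" -> "mao" -> "m" -> "m" -> "d" -> "D"
  "ctl" -> "ctl" -> "ctl" -> "ct" -> "tk" -> "TK"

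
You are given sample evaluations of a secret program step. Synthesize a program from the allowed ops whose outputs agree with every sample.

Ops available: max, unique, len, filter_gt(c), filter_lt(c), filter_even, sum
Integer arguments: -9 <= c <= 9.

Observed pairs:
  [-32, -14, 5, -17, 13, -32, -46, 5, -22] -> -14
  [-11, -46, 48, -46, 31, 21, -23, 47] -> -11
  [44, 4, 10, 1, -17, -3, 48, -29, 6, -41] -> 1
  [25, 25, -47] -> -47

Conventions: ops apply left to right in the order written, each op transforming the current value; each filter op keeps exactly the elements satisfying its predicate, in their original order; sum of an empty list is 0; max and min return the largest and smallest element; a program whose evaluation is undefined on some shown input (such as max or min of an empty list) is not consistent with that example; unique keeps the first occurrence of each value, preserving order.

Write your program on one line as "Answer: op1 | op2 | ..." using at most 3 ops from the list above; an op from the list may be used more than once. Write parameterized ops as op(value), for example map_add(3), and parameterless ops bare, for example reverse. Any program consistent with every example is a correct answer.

filter_lt(5) | filter_lt(2) | max

Check, running the answer program on each example:
  [-32, -14, 5, -17, 13, -32, -46, 5, -22] -> [-32, -14, -17, -32, -46, -22] -> [-32, -14, -17, -32, -46, -22] -> -14
  [-11, -46, 48, -46, 31, 21, -23, 47] -> [-11, -46, -46, -23] -> [-11, -46, -46, -23] -> -11
  [44, 4, 10, 1, -17, -3, 48, -29, 6, -41] -> [4, 1, -17, -3, -29, -41] -> [1, -17, -3, -29, -41] -> 1
  [25, 25, -47] -> [-47] -> [-47] -> -47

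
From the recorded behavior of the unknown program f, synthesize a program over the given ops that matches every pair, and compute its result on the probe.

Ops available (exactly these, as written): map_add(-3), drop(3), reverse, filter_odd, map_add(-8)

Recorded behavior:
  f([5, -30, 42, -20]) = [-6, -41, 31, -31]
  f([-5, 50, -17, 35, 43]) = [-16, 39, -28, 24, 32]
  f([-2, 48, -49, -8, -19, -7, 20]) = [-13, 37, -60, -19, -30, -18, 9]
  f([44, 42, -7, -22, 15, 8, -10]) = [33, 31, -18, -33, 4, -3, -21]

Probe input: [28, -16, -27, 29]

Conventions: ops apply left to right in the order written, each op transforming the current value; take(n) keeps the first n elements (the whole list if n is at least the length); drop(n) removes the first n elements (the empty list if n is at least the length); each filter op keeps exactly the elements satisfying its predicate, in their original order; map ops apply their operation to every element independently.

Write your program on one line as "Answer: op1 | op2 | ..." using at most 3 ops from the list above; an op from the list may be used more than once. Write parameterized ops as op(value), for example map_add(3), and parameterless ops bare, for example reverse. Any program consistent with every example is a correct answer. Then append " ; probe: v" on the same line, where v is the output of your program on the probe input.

map_add(-8) | map_add(-3) ; probe: [17, -27, -38, 18]

Check, running the answer program on each example:
  [5, -30, 42, -20] -> [-3, -38, 34, -28] -> [-6, -41, 31, -31]
  [-5, 50, -17, 35, 43] -> [-13, 42, -25, 27, 35] -> [-16, 39, -28, 24, 32]
  [-2, 48, -49, -8, -19, -7, 20] -> [-10, 40, -57, -16, -27, -15, 12] -> [-13, 37, -60, -19, -30, -18, 9]
  [44, 42, -7, -22, 15, 8, -10] -> [36, 34, -15, -30, 7, 0, -18] -> [33, 31, -18, -33, 4, -3, -21]
  probe: [28, -16, -27, 29] -> [20, -24, -35, 21] -> [17, -27, -38, 18]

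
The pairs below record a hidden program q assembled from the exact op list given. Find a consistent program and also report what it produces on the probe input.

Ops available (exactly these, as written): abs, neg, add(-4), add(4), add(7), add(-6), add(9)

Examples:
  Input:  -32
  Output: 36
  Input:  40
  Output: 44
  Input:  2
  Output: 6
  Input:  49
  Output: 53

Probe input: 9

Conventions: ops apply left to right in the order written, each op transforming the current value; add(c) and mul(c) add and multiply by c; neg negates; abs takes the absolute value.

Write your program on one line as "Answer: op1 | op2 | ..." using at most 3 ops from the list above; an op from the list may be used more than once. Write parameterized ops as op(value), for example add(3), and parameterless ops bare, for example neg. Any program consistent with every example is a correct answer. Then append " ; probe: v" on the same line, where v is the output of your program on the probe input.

neg | abs | add(4) ; probe: 13

Check, running the answer program on each example:
  -32 -> 32 -> 32 -> 36
  40 -> -40 -> 40 -> 44
  2 -> -2 -> 2 -> 6
  49 -> -49 -> 49 -> 53
  probe: 9 -> -9 -> 9 -> 13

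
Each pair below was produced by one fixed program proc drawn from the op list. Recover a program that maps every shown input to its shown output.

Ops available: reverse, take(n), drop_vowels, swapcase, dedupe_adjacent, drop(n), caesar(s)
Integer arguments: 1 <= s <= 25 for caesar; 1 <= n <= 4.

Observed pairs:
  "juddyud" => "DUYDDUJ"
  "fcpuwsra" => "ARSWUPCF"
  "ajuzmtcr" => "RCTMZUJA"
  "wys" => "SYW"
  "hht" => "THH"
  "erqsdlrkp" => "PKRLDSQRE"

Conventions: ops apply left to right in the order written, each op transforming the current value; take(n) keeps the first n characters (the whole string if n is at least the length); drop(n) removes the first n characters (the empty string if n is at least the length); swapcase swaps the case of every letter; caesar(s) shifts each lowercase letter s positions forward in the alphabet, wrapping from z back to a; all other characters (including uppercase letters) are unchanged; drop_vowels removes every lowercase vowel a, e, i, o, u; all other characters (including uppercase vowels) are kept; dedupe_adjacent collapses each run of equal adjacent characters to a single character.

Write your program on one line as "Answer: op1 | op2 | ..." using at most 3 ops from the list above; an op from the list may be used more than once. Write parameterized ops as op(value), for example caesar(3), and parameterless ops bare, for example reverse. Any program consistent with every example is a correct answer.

reverse | swapcase

Check, running the answer program on each example:
  "juddyud" -> "duydduj" -> "DUYDDUJ"
  "fcpuwsra" -> "arswupcf" -> "ARSWUPCF"
  "ajuzmtcr" -> "rctmzuja" -> "RCTMZUJA"
  "wys" -> "syw" -> "SYW"
  "hht" -> "thh" -> "THH"
  "erqsdlrkp" -> "pkrldsqre" -> "PKRLDSQRE"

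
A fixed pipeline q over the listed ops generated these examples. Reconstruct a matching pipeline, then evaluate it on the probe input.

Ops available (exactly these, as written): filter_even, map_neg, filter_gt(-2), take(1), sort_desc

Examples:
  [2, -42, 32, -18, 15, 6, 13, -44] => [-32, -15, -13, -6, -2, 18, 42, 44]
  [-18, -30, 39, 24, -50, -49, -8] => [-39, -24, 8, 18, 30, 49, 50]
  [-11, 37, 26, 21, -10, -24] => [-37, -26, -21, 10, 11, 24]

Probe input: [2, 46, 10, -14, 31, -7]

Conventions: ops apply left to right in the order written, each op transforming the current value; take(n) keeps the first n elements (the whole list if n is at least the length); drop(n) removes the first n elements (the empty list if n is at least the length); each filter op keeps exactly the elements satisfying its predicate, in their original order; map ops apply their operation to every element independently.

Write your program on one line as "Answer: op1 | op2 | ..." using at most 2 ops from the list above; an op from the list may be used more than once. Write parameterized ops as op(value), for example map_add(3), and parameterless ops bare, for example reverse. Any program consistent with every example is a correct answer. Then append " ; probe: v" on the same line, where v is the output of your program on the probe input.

sort_desc | map_neg ; probe: [-46, -31, -10, -2, 7, 14]

Check, running the answer program on each example:
  [2, -42, 32, -18, 15, 6, 13, -44] -> [32, 15, 13, 6, 2, -18, -42, -44] -> [-32, -15, -13, -6, -2, 18, 42, 44]
  [-18, -30, 39, 24, -50, -49, -8] -> [39, 24, -8, -18, -30, -49, -50] -> [-39, -24, 8, 18, 30, 49, 50]
  [-11, 37, 26, 21, -10, -24] -> [37, 26, 21, -10, -11, -24] -> [-37, -26, -21, 10, 11, 24]
  probe: [2, 46, 10, -14, 31, -7] -> [46, 31, 10, 2, -7, -14] -> [-46, -31, -10, -2, 7, 14]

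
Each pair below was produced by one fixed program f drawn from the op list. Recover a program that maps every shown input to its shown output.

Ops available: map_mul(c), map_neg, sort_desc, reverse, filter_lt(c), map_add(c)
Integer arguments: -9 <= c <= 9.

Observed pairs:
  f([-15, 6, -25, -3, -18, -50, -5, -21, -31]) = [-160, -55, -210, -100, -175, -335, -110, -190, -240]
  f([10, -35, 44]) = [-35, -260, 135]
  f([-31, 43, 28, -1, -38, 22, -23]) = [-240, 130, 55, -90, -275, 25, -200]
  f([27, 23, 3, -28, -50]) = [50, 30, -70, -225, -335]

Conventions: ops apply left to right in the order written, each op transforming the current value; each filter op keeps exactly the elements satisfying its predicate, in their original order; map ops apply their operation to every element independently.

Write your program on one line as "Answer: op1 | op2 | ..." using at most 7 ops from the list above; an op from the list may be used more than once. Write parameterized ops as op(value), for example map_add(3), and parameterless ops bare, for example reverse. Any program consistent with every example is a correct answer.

reverse | map_mul(-1) | reverse | map_add(8) | map_add(9) | map_mul(-5)

Check, running the answer program on each example:
  [-15, 6, -25, -3, -18, -50, -5, -21, -31] -> [-31, -21, -5, -50, -18, -3, -25, 6, -15] -> [31, 21, 5, 50, 18, 3, 25, -6, 15] -> [15, -6, 25, 3, 18, 50, 5, 21, 31] -> [23, 2, 33, 11, 26, 58, 13, 29, 39] -> [32, 11, 42, 20, 35, 67, 22, 38, 48] -> [-160, -55, -210, -100, -175, -335, -110, -190, -240]
  [10, -35, 44] -> [44, -35, 10] -> [-44, 35, -10] -> [-10, 35, -44] -> [-2, 43, -36] -> [7, 52, -27] -> [-35, -260, 135]
  [-31, 43, 28, -1, -38, 22, -23] -> [-23, 22, -38, -1, 28, 43, -31] -> [23, -22, 38, 1, -28, -43, 31] -> [31, -43, -28, 1, 38, -22, 23] -> [39, -35, -20, 9, 46, -14, 31] -> [48, -26, -11, 18, 55, -5, 40] -> [-240, 130, 55, -90, -275, 25, -200]
  [27, 23, 3, -28, -50] -> [-50, -28, 3, 23, 27] -> [50, 28, -3, -23, -27] -> [-27, -23, -3, 28, 50] -> [-19, -15, 5, 36, 58] -> [-10, -6, 14, 45, 67] -> [50, 30, -70, -225, -335]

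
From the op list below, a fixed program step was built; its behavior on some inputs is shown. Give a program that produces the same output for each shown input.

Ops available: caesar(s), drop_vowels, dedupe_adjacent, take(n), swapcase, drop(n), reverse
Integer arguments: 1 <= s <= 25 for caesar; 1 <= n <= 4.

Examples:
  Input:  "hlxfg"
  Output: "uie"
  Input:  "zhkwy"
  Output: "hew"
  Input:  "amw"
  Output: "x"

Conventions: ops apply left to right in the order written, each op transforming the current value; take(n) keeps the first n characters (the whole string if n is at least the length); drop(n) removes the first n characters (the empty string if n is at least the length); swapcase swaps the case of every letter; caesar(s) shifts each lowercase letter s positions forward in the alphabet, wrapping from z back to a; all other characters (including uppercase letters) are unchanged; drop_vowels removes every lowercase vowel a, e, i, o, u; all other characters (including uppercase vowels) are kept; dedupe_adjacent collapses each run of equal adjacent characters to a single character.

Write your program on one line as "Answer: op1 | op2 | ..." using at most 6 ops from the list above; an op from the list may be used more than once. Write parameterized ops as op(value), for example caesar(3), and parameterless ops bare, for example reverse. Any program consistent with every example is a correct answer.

caesar(20) | caesar(3) | swapcase | reverse | swapcase | drop(2)

Check, running the answer program on each example:
  "hlxfg" -> "bfrza" -> "eiucd" -> "EIUCD" -> "DCUIE" -> "dcuie" -> "uie"
  "zhkwy" -> "tbeqs" -> "wehtv" -> "WEHTV" -> "VTHEW" -> "vthew" -> "hew"
  "amw" -> "ugq" -> "xjt" -> "XJT" -> "TJX" -> "tjx" -> "x"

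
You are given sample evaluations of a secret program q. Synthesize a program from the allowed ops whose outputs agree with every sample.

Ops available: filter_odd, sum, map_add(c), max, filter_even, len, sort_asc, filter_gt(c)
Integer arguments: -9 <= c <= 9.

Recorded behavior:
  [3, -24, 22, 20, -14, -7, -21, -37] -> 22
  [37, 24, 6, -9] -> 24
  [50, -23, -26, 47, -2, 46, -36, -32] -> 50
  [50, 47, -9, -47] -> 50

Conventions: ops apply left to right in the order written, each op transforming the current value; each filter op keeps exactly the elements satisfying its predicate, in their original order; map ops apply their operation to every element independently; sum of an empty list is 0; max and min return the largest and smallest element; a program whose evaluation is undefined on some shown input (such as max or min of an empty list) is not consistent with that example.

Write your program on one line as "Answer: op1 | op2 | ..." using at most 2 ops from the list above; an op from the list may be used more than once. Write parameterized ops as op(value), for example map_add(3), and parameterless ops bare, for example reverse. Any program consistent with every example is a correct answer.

filter_even | max

Check, running the answer program on each example:
  [3, -24, 22, 20, -14, -7, -21, -37] -> [-24, 22, 20, -14] -> 22
  [37, 24, 6, -9] -> [24, 6] -> 24
  [50, -23, -26, 47, -2, 46, -36, -32] -> [50, -26, -2, 46, -36, -32] -> 50
  [50, 47, -9, -47] -> [50] -> 50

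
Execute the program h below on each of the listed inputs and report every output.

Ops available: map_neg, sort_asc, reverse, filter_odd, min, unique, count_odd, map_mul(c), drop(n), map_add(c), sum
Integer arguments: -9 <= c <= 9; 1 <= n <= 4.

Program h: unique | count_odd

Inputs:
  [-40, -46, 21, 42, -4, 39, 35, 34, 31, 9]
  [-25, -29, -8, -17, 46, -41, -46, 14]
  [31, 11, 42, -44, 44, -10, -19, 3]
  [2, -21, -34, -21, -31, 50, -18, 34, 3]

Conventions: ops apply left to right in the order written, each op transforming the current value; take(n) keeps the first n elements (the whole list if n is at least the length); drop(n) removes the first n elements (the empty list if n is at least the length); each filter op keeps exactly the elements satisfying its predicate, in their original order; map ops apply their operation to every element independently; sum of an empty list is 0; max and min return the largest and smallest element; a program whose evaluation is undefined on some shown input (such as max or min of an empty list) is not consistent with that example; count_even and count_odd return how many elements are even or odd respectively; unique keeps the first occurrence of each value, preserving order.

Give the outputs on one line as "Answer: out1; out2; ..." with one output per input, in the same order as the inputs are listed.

Execution, op by op:
  [-40, -46, 21, 42, -4, 39, 35, 34, 31, 9] -> [-40, -46, 21, 42, -4, 39, 35, 34, 31, 9] -> 5
  [-25, -29, -8, -17, 46, -41, -46, 14] -> [-25, -29, -8, -17, 46, -41, -46, 14] -> 4
  [31, 11, 42, -44, 44, -10, -19, 3] -> [31, 11, 42, -44, 44, -10, -19, 3] -> 4
  [2, -21, -34, -21, -31, 50, -18, 34, 3] -> [2, -21, -34, -31, 50, -18, 34, 3] -> 3

5; 4; 4; 3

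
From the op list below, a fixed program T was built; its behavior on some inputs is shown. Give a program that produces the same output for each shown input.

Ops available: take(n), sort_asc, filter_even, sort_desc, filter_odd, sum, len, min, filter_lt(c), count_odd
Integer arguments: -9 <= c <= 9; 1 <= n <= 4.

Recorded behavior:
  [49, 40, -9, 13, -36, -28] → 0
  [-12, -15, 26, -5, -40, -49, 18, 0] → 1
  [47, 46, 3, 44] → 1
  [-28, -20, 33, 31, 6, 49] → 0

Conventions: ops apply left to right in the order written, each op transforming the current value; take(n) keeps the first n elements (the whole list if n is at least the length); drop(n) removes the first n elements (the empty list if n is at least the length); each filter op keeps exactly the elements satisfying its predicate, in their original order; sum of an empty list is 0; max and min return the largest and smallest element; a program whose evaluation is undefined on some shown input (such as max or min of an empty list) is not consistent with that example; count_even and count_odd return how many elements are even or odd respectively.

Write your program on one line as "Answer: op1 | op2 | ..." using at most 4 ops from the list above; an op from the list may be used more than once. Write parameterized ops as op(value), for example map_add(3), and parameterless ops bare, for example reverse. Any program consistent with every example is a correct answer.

sort_asc | take(1) | count_odd

Check, running the answer program on each example:
  [49, 40, -9, 13, -36, -28] -> [-36, -28, -9, 13, 40, 49] -> [-36] -> 0
  [-12, -15, 26, -5, -40, -49, 18, 0] -> [-49, -40, -15, -12, -5, 0, 18, 26] -> [-49] -> 1
  [47, 46, 3, 44] -> [3, 44, 46, 47] -> [3] -> 1
  [-28, -20, 33, 31, 6, 49] -> [-28, -20, 6, 31, 33, 49] -> [-28] -> 0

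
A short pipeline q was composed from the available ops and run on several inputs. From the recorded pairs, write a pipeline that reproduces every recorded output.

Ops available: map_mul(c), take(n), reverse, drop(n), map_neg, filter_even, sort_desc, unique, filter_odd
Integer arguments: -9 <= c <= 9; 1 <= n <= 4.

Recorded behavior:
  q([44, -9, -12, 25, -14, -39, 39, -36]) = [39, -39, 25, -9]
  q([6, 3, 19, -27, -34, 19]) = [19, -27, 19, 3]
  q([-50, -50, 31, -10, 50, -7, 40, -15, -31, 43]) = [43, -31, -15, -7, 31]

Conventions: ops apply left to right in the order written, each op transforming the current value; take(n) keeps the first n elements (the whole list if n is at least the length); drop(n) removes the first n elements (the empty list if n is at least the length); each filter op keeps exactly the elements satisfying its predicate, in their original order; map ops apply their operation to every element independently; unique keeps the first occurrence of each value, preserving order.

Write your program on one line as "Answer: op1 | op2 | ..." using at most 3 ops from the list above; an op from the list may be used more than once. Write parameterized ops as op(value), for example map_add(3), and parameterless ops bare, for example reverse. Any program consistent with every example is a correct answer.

filter_odd | reverse

Check, running the answer program on each example:
  [44, -9, -12, 25, -14, -39, 39, -36] -> [-9, 25, -39, 39] -> [39, -39, 25, -9]
  [6, 3, 19, -27, -34, 19] -> [3, 19, -27, 19] -> [19, -27, 19, 3]
  [-50, -50, 31, -10, 50, -7, 40, -15, -31, 43] -> [31, -7, -15, -31, 43] -> [43, -31, -15, -7, 31]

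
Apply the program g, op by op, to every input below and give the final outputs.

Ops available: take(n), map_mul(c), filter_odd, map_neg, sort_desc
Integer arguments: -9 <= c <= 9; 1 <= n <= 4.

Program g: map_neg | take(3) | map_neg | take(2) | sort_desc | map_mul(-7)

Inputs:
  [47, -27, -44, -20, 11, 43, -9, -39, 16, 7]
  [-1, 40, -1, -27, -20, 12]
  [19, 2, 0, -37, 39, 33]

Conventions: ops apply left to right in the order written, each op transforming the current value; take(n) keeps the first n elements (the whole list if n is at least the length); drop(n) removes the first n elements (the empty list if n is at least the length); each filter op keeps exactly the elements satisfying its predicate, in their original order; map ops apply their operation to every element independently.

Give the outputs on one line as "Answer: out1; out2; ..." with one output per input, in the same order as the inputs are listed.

Execution, op by op:
  [47, -27, -44, -20, 11, 43, -9, -39, 16, 7] -> [-47, 27, 44, 20, -11, -43, 9, 39, -16, -7] -> [-47, 27, 44] -> [47, -27, -44] -> [47, -27] -> [47, -27] -> [-329, 189]
  [-1, 40, -1, -27, -20, 12] -> [1, -40, 1, 27, 20, -12] -> [1, -40, 1] -> [-1, 40, -1] -> [-1, 40] -> [40, -1] -> [-280, 7]
  [19, 2, 0, -37, 39, 33] -> [-19, -2, 0, 37, -39, -33] -> [-19, -2, 0] -> [19, 2, 0] -> [19, 2] -> [19, 2] -> [-133, -14]

[-329, 189]; [-280, 7]; [-133, -14]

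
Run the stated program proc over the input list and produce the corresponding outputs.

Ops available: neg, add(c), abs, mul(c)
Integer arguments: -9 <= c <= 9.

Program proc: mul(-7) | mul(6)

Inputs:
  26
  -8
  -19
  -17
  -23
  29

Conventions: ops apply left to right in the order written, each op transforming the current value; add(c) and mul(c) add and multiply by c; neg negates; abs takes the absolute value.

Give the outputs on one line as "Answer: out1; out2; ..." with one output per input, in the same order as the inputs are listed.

Execution, op by op:
  26 -> -182 -> -1092
  -8 -> 56 -> 336
  -19 -> 133 -> 798
  -17 -> 119 -> 714
  -23 -> 161 -> 966
  29 -> -203 -> -1218

-1092; 336; 798; 714; 966; -1218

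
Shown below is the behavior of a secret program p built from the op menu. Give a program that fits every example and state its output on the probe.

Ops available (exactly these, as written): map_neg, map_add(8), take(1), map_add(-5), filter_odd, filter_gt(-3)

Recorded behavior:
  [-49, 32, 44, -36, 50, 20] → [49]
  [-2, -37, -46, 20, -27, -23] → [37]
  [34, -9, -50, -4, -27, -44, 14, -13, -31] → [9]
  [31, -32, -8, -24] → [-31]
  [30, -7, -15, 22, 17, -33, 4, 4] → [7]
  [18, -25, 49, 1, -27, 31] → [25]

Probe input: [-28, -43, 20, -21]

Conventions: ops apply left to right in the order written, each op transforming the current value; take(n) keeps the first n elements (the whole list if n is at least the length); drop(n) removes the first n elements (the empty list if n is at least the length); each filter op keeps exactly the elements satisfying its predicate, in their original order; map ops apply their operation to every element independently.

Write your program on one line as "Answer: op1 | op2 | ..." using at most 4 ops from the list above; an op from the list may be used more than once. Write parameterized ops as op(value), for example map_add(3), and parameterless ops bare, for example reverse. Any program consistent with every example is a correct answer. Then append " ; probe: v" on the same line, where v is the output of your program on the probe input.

map_neg | filter_odd | take(1) ; probe: [43]

Check, running the answer program on each example:
  [-49, 32, 44, -36, 50, 20] -> [49, -32, -44, 36, -50, -20] -> [49] -> [49]
  [-2, -37, -46, 20, -27, -23] -> [2, 37, 46, -20, 27, 23] -> [37, 27, 23] -> [37]
  [34, -9, -50, -4, -27, -44, 14, -13, -31] -> [-34, 9, 50, 4, 27, 44, -14, 13, 31] -> [9, 27, 13, 31] -> [9]
  [31, -32, -8, -24] -> [-31, 32, 8, 24] -> [-31] -> [-31]
  [30, -7, -15, 22, 17, -33, 4, 4] -> [-30, 7, 15, -22, -17, 33, -4, -4] -> [7, 15, -17, 33] -> [7]
  [18, -25, 49, 1, -27, 31] -> [-18, 25, -49, -1, 27, -31] -> [25, -49, -1, 27, -31] -> [25]
  probe: [-28, -43, 20, -21] -> [28, 43, -20, 21] -> [43, 21] -> [43]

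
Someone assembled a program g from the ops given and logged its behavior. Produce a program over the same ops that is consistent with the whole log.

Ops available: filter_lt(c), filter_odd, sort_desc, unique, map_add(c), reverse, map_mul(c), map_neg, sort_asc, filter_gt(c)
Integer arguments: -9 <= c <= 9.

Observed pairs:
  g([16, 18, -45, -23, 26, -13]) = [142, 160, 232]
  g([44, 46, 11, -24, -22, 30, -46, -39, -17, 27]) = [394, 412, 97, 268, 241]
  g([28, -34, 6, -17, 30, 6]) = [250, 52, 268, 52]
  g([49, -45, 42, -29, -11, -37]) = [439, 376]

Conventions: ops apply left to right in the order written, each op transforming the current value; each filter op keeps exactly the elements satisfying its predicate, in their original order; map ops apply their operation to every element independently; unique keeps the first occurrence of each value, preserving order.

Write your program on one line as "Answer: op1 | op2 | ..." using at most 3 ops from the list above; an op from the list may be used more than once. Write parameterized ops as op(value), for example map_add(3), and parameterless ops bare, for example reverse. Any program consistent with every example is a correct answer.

map_mul(9) | map_add(-2) | filter_gt(2)

Check, running the answer program on each example:
  [16, 18, -45, -23, 26, -13] -> [144, 162, -405, -207, 234, -117] -> [142, 160, -407, -209, 232, -119] -> [142, 160, 232]
  [44, 46, 11, -24, -22, 30, -46, -39, -17, 27] -> [396, 414, 99, -216, -198, 270, -414, -351, -153, 243] -> [394, 412, 97, -218, -200, 268, -416, -353, -155, 241] -> [394, 412, 97, 268, 241]
  [28, -34, 6, -17, 30, 6] -> [252, -306, 54, -153, 270, 54] -> [250, -308, 52, -155, 268, 52] -> [250, 52, 268, 52]
  [49, -45, 42, -29, -11, -37] -> [441, -405, 378, -261, -99, -333] -> [439, -407, 376, -263, -101, -335] -> [439, 376]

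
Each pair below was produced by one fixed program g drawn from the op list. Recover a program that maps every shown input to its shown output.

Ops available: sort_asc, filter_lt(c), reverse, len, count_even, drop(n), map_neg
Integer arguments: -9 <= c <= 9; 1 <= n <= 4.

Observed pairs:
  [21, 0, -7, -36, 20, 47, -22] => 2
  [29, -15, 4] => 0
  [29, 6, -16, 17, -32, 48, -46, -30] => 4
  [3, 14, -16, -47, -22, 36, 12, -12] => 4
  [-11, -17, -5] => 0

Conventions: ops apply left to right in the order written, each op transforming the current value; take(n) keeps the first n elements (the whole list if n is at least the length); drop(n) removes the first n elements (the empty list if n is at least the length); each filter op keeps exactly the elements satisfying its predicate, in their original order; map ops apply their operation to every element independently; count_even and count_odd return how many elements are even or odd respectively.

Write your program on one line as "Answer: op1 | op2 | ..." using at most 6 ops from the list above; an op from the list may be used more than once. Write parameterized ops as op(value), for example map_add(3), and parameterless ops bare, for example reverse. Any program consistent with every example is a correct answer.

drop(1) | map_neg | drop(3) | sort_asc | map_neg | count_even

Check, running the answer program on each example:
  [21, 0, -7, -36, 20, 47, -22] -> [0, -7, -36, 20, 47, -22] -> [0, 7, 36, -20, -47, 22] -> [-20, -47, 22] -> [-47, -20, 22] -> [47, 20, -22] -> 2
  [29, -15, 4] -> [-15, 4] -> [15, -4] -> [] -> [] -> [] -> 0
  [29, 6, -16, 17, -32, 48, -46, -30] -> [6, -16, 17, -32, 48, -46, -30] -> [-6, 16, -17, 32, -48, 46, 30] -> [32, -48, 46, 30] -> [-48, 30, 32, 46] -> [48, -30, -32, -46] -> 4
  [3, 14, -16, -47, -22, 36, 12, -12] -> [14, -16, -47, -22, 36, 12, -12] -> [-14, 16, 47, 22, -36, -12, 12] -> [22, -36, -12, 12] -> [-36, -12, 12, 22] -> [36, 12, -12, -22] -> 4
  [-11, -17, -5] -> [-17, -5] -> [17, 5] -> [] -> [] -> [] -> 0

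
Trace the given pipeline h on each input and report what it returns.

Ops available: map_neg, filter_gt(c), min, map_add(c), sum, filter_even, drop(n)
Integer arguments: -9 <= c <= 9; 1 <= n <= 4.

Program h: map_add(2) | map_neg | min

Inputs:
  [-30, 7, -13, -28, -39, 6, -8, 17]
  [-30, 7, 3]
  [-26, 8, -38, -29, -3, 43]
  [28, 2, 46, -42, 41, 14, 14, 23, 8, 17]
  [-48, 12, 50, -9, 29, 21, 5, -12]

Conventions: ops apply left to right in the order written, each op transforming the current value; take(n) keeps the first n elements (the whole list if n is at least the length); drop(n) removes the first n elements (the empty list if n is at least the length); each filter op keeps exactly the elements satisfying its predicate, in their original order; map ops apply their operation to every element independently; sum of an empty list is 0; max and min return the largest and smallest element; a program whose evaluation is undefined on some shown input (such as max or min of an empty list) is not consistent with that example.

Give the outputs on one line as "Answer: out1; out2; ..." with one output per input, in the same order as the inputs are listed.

-19; -9; -45; -48; -52

Execution, op by op:
  [-30, 7, -13, -28, -39, 6, -8, 17] -> [-28, 9, -11, -26, -37, 8, -6, 19] -> [28, -9, 11, 26, 37, -8, 6, -19] -> -19
  [-30, 7, 3] -> [-28, 9, 5] -> [28, -9, -5] -> -9
  [-26, 8, -38, -29, -3, 43] -> [-24, 10, -36, -27, -1, 45] -> [24, -10, 36, 27, 1, -45] -> -45
  [28, 2, 46, -42, 41, 14, 14, 23, 8, 17] -> [30, 4, 48, -40, 43, 16, 16, 25, 10, 19] -> [-30, -4, -48, 40, -43, -16, -16, -25, -10, -19] -> -48
  [-48, 12, 50, -9, 29, 21, 5, -12] -> [-46, 14, 52, -7, 31, 23, 7, -10] -> [46, -14, -52, 7, -31, -23, -7, 10] -> -52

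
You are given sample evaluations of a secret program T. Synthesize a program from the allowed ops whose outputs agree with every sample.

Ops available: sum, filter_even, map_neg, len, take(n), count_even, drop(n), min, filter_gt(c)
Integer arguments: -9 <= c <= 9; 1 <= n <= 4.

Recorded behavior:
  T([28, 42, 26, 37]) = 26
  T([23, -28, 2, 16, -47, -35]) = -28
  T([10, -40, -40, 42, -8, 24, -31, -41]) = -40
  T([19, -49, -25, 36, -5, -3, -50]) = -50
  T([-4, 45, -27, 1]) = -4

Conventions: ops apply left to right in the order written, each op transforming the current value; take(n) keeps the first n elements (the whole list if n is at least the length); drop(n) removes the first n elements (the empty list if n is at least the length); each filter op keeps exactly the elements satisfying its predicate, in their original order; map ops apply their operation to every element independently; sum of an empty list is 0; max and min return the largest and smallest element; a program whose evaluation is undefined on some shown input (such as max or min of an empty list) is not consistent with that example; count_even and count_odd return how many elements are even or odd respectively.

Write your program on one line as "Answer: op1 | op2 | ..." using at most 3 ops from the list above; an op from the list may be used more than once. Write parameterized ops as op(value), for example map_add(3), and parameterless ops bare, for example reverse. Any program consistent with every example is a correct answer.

filter_even | min

Check, running the answer program on each example:
  [28, 42, 26, 37] -> [28, 42, 26] -> 26
  [23, -28, 2, 16, -47, -35] -> [-28, 2, 16] -> -28
  [10, -40, -40, 42, -8, 24, -31, -41] -> [10, -40, -40, 42, -8, 24] -> -40
  [19, -49, -25, 36, -5, -3, -50] -> [36, -50] -> -50
  [-4, 45, -27, 1] -> [-4] -> -4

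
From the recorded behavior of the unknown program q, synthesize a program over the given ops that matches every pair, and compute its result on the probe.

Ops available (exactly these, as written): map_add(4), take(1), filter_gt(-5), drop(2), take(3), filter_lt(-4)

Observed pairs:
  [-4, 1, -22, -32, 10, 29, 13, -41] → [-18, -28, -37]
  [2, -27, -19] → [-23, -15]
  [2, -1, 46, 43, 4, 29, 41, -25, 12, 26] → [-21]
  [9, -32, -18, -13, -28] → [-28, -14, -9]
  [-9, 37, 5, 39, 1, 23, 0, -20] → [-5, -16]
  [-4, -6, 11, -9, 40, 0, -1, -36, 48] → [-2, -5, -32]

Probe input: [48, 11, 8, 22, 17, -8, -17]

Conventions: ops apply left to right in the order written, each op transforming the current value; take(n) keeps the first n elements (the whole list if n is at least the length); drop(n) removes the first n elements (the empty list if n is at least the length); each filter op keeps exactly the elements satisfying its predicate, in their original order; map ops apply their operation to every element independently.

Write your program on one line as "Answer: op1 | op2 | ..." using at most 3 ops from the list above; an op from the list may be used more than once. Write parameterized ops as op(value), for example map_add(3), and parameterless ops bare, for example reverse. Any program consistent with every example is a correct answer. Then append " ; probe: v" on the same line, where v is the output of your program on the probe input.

filter_lt(-4) | take(3) | map_add(4) ; probe: [-4, -13]

Check, running the answer program on each example:
  [-4, 1, -22, -32, 10, 29, 13, -41] -> [-22, -32, -41] -> [-22, -32, -41] -> [-18, -28, -37]
  [2, -27, -19] -> [-27, -19] -> [-27, -19] -> [-23, -15]
  [2, -1, 46, 43, 4, 29, 41, -25, 12, 26] -> [-25] -> [-25] -> [-21]
  [9, -32, -18, -13, -28] -> [-32, -18, -13, -28] -> [-32, -18, -13] -> [-28, -14, -9]
  [-9, 37, 5, 39, 1, 23, 0, -20] -> [-9, -20] -> [-9, -20] -> [-5, -16]
  [-4, -6, 11, -9, 40, 0, -1, -36, 48] -> [-6, -9, -36] -> [-6, -9, -36] -> [-2, -5, -32]
  probe: [48, 11, 8, 22, 17, -8, -17] -> [-8, -17] -> [-8, -17] -> [-4, -13]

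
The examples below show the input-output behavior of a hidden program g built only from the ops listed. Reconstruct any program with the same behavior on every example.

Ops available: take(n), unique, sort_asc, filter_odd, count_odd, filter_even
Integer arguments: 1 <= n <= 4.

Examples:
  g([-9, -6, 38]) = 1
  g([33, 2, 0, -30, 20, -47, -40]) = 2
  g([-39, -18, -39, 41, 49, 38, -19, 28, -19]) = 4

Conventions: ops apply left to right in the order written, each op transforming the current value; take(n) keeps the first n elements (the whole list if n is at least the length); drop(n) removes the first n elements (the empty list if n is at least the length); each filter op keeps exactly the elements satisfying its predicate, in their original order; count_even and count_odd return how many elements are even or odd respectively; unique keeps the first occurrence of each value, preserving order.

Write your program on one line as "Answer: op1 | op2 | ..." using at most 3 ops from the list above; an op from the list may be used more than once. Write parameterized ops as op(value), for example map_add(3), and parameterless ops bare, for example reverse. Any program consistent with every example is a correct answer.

unique | sort_asc | count_odd

Check, running the answer program on each example:
  [-9, -6, 38] -> [-9, -6, 38] -> [-9, -6, 38] -> 1
  [33, 2, 0, -30, 20, -47, -40] -> [33, 2, 0, -30, 20, -47, -40] -> [-47, -40, -30, 0, 2, 20, 33] -> 2
  [-39, -18, -39, 41, 49, 38, -19, 28, -19] -> [-39, -18, 41, 49, 38, -19, 28] -> [-39, -19, -18, 28, 38, 41, 49] -> 4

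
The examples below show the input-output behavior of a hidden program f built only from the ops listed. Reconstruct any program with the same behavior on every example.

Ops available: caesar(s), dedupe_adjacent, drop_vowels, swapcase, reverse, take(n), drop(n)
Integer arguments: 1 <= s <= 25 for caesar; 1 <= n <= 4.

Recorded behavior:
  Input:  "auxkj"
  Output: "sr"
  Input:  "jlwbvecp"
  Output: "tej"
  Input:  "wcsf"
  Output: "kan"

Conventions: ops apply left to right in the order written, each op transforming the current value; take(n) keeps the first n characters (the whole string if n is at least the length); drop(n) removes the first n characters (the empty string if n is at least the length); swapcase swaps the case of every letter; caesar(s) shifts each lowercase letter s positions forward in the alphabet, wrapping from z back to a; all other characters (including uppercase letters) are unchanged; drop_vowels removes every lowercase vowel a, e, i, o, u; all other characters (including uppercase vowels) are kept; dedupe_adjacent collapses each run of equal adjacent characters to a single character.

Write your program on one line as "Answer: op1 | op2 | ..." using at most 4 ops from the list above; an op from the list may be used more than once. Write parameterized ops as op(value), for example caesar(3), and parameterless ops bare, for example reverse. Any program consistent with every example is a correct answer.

drop_vowels | caesar(8) | drop(1) | take(3)

Check, running the answer program on each example:
  "auxkj" -> "xkj" -> "fsr" -> "sr" -> "sr"
  "jlwbvecp" -> "jlwbvcp" -> "rtejdkx" -> "tejdkx" -> "tej"
  "wcsf" -> "wcsf" -> "ekan" -> "kan" -> "kan"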